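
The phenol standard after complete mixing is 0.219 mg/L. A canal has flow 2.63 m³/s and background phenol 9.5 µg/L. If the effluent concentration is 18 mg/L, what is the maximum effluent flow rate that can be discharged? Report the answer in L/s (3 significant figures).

31.0 L/s

9.5 µg/L = 0.0095 mg/L.
Mass balance at complete mixing: C_std·(Q_w + Q_r) = Q_w·C_e + Q_r·C_b.
Rearranging, Q_w = Q_r·(C_std − C_b)/(C_e − C_std) = 2.63·(0.219 − 0.0095) / (18 − 0.219) = 0.03099 m³/s.
= 30.99 L/s.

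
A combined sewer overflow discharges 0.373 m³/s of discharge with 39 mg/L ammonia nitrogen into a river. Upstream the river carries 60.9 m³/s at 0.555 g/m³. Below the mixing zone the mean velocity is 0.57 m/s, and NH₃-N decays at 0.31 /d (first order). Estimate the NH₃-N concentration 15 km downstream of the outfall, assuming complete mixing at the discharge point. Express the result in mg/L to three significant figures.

0.718 mg/L

After complete mixing, C₀ = (0.373·39 + 60.9·0.555) / 61.27 = 0.789 mg/L.
Travel time t = 1.5e+04 m / 0.57 m/s = 2.632e+04 s = 0.3046 d.
C = 0.789·exp(−0.31·0.3046) = 0.789·0.9099 = 0.7179 mg/L.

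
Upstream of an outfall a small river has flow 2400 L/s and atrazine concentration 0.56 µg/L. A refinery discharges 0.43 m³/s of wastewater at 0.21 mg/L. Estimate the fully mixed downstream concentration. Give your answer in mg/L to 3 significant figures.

2400 L/s = 2.4 m³/s.
0.56 µg/L = 0.00056 mg/L.
Conservation of mass across the mixing zone: C = (0.43·0.21 + 2.4·0.00056) / (0.43 + 2.4) = 0.09164/2.83 = 0.03238 mg/L.

0.0324 mg/L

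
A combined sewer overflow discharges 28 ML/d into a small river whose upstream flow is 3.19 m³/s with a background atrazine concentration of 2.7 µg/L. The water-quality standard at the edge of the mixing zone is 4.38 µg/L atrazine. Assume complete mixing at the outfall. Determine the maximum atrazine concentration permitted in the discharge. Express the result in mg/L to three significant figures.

28 ML/d = 0.3241 m³/s.
2.7 µg/L = 0.0027 mg/L.
4.38 µg/L = 0.00438 mg/L.
Mass balance: 0.00438·3.514 = 0.3241·Cₑ + 3.19·0.0027.
Cₑ = (0.01539 − 0.008613) / 0.3241 = 0.02092 mg/L.

0.0209 mg/L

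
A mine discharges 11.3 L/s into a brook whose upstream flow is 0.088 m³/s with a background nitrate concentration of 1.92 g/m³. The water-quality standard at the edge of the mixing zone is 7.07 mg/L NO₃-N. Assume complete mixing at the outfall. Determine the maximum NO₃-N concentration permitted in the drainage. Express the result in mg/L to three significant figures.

47.2 mg/L

11.3 L/s = 0.0113 m³/s.
Mass balance: 7.07·0.0993 = 0.0113·Cₑ + 0.088·1.92.
Cₑ = (0.7021 − 0.169) / 0.0113 = 47.18 mg/L.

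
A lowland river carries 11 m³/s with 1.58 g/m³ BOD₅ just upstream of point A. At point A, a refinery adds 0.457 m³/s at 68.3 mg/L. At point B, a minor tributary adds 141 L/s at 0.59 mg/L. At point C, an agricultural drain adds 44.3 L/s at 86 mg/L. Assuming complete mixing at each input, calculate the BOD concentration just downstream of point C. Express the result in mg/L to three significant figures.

4.51 mg/L

After input A: C = (11·1.58 + 0.457·68.3) / 11.46 = 4.241 mg/L.
141 L/s = 0.141 m³/s.
After input B: C = (11.46·4.241 + 0.141·0.59) / 11.6 = 4.197 mg/L.
44.3 L/s = 0.0443 m³/s.
After input C: C = (11.6·4.197 + 0.0443·86) / 11.64 = 4.508 mg/L.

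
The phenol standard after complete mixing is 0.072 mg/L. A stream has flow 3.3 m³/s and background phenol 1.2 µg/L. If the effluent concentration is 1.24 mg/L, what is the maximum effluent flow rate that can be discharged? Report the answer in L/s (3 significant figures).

1.2 µg/L = 0.0012 mg/L.
Mass balance at complete mixing: C_std·(Q_w + Q_r) = Q_w·C_e + Q_r·C_b.
Rearranging, Q_w = Q_r·(C_std − C_b)/(C_e − C_std) = 3.3·(0.072 − 0.0012) / (1.24 − 0.072) = 0.2 m³/s.
= 200 L/s.

200 L/s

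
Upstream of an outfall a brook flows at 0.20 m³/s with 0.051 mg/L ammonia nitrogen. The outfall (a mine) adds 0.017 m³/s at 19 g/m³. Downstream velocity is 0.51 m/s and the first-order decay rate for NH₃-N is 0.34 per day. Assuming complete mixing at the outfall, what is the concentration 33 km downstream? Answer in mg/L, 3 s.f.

1.19 mg/L

After complete mixing, C₀ = (0.017·19 + 0.2·0.051) / 0.217 = 1.535 mg/L.
Travel time t = 3.3e+04 m / 0.51 m/s = 6.471e+04 s = 0.7489 d.
C = 1.535·exp(−0.34·0.7489) = 1.535·0.7752 = 1.19 mg/L.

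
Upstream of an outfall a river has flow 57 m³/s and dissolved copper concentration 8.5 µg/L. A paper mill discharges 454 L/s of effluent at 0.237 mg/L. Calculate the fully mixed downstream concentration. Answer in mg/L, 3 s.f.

0.0103 mg/L

454 L/s = 0.454 m³/s.
8.5 µg/L = 0.0085 mg/L.
Flow-weighted mixing gives C = (0.454·0.237 + 57·0.0085) / (0.454 + 57) = 0.5921/57.45 = 0.01031 mg/L.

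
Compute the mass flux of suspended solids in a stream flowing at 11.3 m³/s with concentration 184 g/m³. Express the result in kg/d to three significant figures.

Mass flux = Q·C = 11.3 m³/s × 184 g/m³ = 2079 g/s.
= 2079 g/s × 86.4 = 1.796e+05 kg/d.

180000 kg/d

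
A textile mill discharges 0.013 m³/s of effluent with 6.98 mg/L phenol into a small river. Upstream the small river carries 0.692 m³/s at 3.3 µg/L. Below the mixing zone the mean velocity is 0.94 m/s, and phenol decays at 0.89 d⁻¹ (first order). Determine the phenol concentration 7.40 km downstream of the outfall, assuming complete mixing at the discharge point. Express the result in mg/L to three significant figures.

3.3 µg/L = 0.0033 mg/L.
After complete mixing, C₀ = (0.013·6.98 + 0.692·0.0033) / 0.705 = 0.1319 mg/L.
Travel time t = 7400 m / 0.94 m/s = 7872 s = 0.09112 d.
C = 0.1319·exp(−0.89·0.09112) = 0.1319·0.9221 = 0.1217 mg/L.

0.122 mg/L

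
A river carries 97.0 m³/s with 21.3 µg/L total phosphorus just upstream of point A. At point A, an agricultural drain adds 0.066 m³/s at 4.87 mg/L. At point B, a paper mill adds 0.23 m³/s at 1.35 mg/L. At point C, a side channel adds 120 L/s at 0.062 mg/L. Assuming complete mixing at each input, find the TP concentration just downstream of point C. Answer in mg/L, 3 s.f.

21.3 µg/L = 0.0213 mg/L.
After input A: C = (97·0.0213 + 0.066·4.87) / 97.07 = 0.0246 mg/L.
After input B: C = (97.07·0.0246 + 0.23·1.35) / 97.3 = 0.02773 mg/L.
120 L/s = 0.12 m³/s.
After input C: C = (97.3·0.02773 + 0.12·0.062) / 97.42 = 0.02777 mg/L.

0.0278 mg/L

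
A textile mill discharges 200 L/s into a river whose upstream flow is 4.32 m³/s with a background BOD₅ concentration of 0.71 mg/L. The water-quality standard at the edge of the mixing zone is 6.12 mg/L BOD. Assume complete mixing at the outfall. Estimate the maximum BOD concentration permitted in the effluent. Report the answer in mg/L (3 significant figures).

123 mg/L

200 L/s = 0.2 m³/s.
Mass balance: 6.12·4.52 = 0.2·Cₑ + 4.32·0.71.
Cₑ = (27.66 − 3.067) / 0.2 = 123 mg/L.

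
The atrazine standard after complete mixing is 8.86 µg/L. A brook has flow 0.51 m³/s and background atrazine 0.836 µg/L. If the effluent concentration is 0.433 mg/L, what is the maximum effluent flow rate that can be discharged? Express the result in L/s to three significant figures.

9.65 L/s

0.836 µg/L = 0.000836 mg/L.
8.86 µg/L = 0.00886 mg/L.
Mass balance at complete mixing: C_std·(Q_w + Q_r) = Q_w·C_e + Q_r·C_b.
Rearranging, Q_w = Q_r·(C_std − C_b)/(C_e − C_std) = 0.51·(0.00886 − 0.000836) / (0.433 − 0.00886) = 0.009648 m³/s.
= 9.648 L/s.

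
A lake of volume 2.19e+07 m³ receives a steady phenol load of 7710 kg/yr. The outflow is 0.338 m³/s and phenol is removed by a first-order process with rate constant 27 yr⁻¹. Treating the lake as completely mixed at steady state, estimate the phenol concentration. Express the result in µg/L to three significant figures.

Outflow Q = 0.338 m³/s × 3.156e+07 s/yr = 1.067e+07 m³/yr.
Steady-state CSTR mass balance: W = Q·C + k·V·C, so C = W/(Q + kV).
Q + kV = 1.067e+07 + 27·2.19e+07 = 6.02e+08 m³/yr.
C = 7710/6.02e+08 = 1.281e-05 kg/m³ = 0.01281 mg/L = 12.81 µg/L.

12.8 µg/L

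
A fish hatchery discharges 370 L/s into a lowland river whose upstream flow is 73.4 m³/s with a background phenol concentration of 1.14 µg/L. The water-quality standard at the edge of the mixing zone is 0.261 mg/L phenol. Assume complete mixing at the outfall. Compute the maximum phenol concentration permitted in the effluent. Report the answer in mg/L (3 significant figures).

51.8 mg/L

370 L/s = 0.37 m³/s.
1.14 µg/L = 0.00114 mg/L.
Mass balance: 0.261·73.77 = 0.37·Cₑ + 73.4·0.00114.
Cₑ = (19.25 − 0.08368) / 0.37 = 51.81 mg/L.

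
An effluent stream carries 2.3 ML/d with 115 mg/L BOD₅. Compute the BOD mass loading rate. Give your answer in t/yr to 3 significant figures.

96.6 t/yr

2.3 ML/d = 0.02662 m³/s.
Mass flux = Q·C = 0.02662 m³/s × 115 g/m³ = 3.061 g/s.
= 3.061 g/s × 31.56 = 96.61 t/yr.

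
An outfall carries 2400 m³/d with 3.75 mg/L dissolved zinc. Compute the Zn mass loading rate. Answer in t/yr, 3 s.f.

2400 m³/d = 0.02778 m³/s.
Mass flux = Q·C = 0.02778 m³/s × 3.75 g/m³ = 0.1042 g/s.
= 0.1042 g/s × 31.56 = 3.287 t/yr.

3.29 t/yr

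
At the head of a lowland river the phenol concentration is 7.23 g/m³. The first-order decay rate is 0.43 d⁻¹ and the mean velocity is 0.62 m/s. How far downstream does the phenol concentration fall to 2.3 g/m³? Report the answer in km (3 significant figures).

143 km

From C = C₀·e^(−kt), t = ln(C₀/C)/k = ln(7.23/2.3)/0.43 = 1.145/0.43 = 2.664 d.
Distance = v·t = 0.62 m/s × 2.301e+05 s = 1.427e+05 m = 142.7 km.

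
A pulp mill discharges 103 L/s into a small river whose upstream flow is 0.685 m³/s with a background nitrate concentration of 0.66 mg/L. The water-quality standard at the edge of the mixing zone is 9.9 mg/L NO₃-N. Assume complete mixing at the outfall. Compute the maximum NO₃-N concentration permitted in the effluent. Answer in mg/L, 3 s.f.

71.4 mg/L

103 L/s = 0.103 m³/s.
Mass balance: 9.9·0.788 = 0.103·Cₑ + 0.685·0.66.
Cₑ = (7.801 − 0.4521) / 0.103 = 71.35 mg/L.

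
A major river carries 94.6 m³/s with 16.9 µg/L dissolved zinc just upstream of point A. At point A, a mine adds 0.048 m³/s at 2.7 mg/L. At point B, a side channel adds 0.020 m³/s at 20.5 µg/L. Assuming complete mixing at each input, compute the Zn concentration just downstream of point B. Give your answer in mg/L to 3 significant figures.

16.9 µg/L = 0.0169 mg/L.
After input A: C = (94.6·0.0169 + 0.048·2.7) / 94.65 = 0.01826 mg/L.
20.5 µg/L = 0.0205 mg/L.
After input B: C = (94.65·0.01826 + 0.02·0.0205) / 94.67 = 0.01826 mg/L.

0.0183 mg/L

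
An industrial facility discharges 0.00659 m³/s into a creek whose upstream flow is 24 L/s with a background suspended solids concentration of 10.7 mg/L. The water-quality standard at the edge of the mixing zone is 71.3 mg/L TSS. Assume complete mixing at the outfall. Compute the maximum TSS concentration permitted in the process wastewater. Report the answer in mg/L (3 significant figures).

292 mg/L

24 L/s = 0.024 m³/s.
Mass balance: 71.3·0.03059 = 0.00659·Cₑ + 0.024·10.7.
Cₑ = (2.181 − 0.2568) / 0.00659 = 292 mg/L.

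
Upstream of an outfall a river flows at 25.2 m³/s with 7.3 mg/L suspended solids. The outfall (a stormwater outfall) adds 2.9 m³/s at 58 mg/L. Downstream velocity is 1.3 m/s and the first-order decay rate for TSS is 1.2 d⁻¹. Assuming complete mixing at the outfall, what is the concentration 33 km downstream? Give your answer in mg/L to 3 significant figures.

After complete mixing, C₀ = (2.9·58 + 25.2·7.3) / 28.1 = 12.53 mg/L.
Travel time t = 3.3e+04 m / 1.3 m/s = 2.538e+04 s = 0.2938 d.
C = 12.53·exp(−1.2·0.2938) = 12.53·0.7029 = 8.809 mg/L.

8.81 mg/L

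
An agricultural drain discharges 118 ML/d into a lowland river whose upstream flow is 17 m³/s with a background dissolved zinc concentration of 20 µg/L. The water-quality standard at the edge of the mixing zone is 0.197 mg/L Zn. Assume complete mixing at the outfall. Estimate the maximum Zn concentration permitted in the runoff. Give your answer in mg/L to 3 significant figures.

2.40 mg/L

118 ML/d = 1.366 m³/s.
20 µg/L = 0.02 mg/L.
Mass balance: 0.197·18.37 = 1.366·Cₑ + 17·0.02.
Cₑ = (3.618 − 0.34) / 1.366 = 2.4 mg/L.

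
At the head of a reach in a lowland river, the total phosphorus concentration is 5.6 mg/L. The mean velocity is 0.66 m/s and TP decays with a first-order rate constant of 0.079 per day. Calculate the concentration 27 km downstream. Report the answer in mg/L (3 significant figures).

Travel time t = 27 km / 0.66 m/s = 2.7e+04/0.66 = 4.091e+04 s = 0.4735 d.
First-order decay: C = 5.6·exp(−0.079·0.4735) = 5.6·0.9633 = 5.394 mg/L.

5.39 mg/L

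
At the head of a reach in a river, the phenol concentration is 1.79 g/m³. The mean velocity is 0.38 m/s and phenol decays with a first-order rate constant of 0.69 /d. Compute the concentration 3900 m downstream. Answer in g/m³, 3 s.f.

Travel time t = 3900 m / 0.38 m/s = 3900/0.38 = 1.026e+04 s = 0.1188 d.
First-order decay: C = 1.79·exp(−0.69·0.1188) = 1.79·0.9213 = 1.649 g/m³.

1.65 g/m³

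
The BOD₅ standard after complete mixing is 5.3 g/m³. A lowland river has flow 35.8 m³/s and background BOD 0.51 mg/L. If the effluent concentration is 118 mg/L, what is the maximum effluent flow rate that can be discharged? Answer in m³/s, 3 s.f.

Mass balance at complete mixing: C_std·(Q_w + Q_r) = Q_w·C_e + Q_r·C_b.
Rearranging, Q_w = Q_r·(C_std − C_b)/(C_e − C_std) = 35.8·(5.3 − 0.51) / (118 − 5.3) = 1.522 m³/s.

1.52 m³/s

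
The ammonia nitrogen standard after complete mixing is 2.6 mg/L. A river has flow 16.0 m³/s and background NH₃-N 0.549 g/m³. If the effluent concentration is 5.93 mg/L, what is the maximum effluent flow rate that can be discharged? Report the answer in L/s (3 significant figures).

9850 L/s

Mass balance at complete mixing: C_std·(Q_w + Q_r) = Q_w·C_e + Q_r·C_b.
Rearranging, Q_w = Q_r·(C_std − C_b)/(C_e − C_std) = 16.0·(2.6 − 0.549) / (5.93 − 2.6) = 9.855 m³/s.
= 9855 L/s.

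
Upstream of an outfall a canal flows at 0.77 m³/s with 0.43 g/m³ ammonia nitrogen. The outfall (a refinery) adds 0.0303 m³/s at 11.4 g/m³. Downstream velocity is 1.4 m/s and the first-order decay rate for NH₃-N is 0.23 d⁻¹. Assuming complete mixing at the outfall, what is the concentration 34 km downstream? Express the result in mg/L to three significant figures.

0.792 mg/L

After complete mixing, C₀ = (0.0303·11.4 + 0.77·0.43) / 0.8003 = 0.8453 mg/L.
Travel time t = 3.4e+04 m / 1.4 m/s = 2.429e+04 s = 0.2811 d.
C = 0.8453·exp(−0.23·0.2811) = 0.8453·0.9374 = 0.7924 mg/L.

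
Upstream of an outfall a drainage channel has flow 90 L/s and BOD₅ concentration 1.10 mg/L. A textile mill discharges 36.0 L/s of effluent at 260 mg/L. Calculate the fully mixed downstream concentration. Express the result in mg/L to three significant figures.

36.0 L/s = 0.036 m³/s.
90 L/s = 0.09 m³/s.
By mass balance at complete mixing, C = (0.036·260 + 0.09·1.1) / (0.036 + 0.09) = 9.459/0.126 = 75.07 mg/L.

75.1 mg/L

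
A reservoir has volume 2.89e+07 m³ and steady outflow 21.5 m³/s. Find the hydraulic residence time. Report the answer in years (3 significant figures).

Q = 21.5 m³/s × 3.156e+07 s/yr = 6.785e+08 m³/yr.
Hydraulic residence time τ = V/Q = 2.89e+07/6.785e+08 = 0.04259 yr.

0.0426 yr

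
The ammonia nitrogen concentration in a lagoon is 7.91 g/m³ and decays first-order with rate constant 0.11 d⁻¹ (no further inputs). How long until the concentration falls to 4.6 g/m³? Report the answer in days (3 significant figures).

4.93 d

t = ln(C₀/C)/k = ln(7.91/4.6)/0.11 = 0.5421/0.11 = 4.928 d.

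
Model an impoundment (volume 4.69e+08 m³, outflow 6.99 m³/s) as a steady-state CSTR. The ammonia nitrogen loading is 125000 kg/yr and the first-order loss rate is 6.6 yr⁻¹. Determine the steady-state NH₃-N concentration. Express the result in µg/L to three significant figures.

Outflow Q = 6.99 m³/s × 3.156e+07 s/yr = 2.206e+08 m³/yr.
Steady-state CSTR mass balance: W = Q·C + k·V·C, so C = W/(Q + kV).
Q + kV = 2.206e+08 + 6.6·4.69e+08 = 3.316e+09 m³/yr.
C = 125000/3.316e+09 = 3.77e-05 kg/m³ = 0.0377 mg/L = 37.7 µg/L.

37.7 µg/L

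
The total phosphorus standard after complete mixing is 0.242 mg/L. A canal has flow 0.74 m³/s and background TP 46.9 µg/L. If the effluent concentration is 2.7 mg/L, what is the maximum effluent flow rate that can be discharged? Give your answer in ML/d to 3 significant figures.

5.07 ML/d

46.9 µg/L = 0.0469 mg/L.
Mass balance at complete mixing: C_std·(Q_w + Q_r) = Q_w·C_e + Q_r·C_b.
Rearranging, Q_w = Q_r·(C_std − C_b)/(C_e − C_std) = 0.74·(0.242 − 0.0469) / (2.7 − 0.242) = 0.05874 m³/s.
= 5.075 ML/d.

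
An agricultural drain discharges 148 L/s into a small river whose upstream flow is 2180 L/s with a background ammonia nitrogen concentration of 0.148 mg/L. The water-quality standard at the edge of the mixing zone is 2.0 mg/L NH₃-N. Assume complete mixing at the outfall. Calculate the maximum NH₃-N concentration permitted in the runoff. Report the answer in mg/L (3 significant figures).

148 L/s = 0.148 m³/s.
2180 L/s = 2.18 m³/s.
Mass balance: 2·2.328 = 0.148·Cₑ + 2.18·0.148.
Cₑ = (4.656 − 0.3226) / 0.148 = 29.28 mg/L.

29.3 mg/L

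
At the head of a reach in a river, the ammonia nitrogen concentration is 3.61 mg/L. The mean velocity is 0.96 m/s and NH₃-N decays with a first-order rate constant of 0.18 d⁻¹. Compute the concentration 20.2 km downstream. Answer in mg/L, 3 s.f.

3.46 mg/L

Travel time t = 20.2 km / 0.96 m/s = 2.02e+04/0.96 = 2.104e+04 s = 0.2435 d.
First-order decay: C = 3.61·exp(−0.18·0.2435) = 3.61·0.9571 = 3.455 mg/L.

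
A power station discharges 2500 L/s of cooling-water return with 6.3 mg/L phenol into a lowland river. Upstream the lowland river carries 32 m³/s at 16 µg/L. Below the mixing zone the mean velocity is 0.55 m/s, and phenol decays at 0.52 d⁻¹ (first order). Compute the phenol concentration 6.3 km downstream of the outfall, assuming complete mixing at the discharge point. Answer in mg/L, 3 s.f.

2500 L/s = 2.5 m³/s.
16 µg/L = 0.016 mg/L.
After complete mixing, C₀ = (2.5·6.3 + 32·0.016) / 34.5 = 0.4714 mg/L.
Travel time t = 6300 m / 0.55 m/s = 1.145e+04 s = 0.1326 d.
C = 0.4714·exp(−0.52·0.1326) = 0.4714·0.9334 = 0.44 mg/L.

0.440 mg/L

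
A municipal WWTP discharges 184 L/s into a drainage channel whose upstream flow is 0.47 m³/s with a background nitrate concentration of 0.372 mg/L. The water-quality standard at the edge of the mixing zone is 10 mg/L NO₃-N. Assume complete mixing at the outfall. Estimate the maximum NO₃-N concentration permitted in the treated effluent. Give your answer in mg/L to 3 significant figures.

184 L/s = 0.184 m³/s.
Mass balance: 10·0.654 = 0.184·Cₑ + 0.47·0.372.
Cₑ = (6.54 − 0.1748) / 0.184 = 34.59 mg/L.

34.6 mg/L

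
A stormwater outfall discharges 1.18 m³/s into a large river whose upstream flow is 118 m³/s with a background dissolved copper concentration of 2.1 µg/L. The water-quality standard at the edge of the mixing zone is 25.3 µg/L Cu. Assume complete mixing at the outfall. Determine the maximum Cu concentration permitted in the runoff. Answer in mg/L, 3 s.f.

2.1 µg/L = 0.0021 mg/L.
25.3 µg/L = 0.0253 mg/L.
Mass balance: 0.0253·119.2 = 1.18·Cₑ + 118·0.0021.
Cₑ = (3.015 − 0.2478) / 1.18 = 2.345 mg/L.

2.35 mg/L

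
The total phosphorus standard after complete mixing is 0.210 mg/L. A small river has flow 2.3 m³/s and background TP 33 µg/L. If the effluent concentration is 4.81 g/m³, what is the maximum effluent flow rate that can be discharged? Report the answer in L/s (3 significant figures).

33 µg/L = 0.033 mg/L.
Mass balance at complete mixing: C_std·(Q_w + Q_r) = Q_w·C_e + Q_r·C_b.
Rearranging, Q_w = Q_r·(C_std − C_b)/(C_e − C_std) = 2.3·(0.21 − 0.033) / (4.81 − 0.21) = 0.0885 m³/s.
= 88.5 L/s.

88.5 L/s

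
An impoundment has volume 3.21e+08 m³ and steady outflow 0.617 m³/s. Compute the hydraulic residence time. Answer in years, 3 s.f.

Q = 0.617 m³/s × 3.156e+07 s/yr = 1.947e+07 m³/yr.
Hydraulic residence time τ = V/Q = 3.21e+08/1.947e+07 = 16.49 yr.

16.5 yr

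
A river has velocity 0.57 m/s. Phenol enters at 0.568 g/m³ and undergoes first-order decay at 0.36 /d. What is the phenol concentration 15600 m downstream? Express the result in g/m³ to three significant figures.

Travel time t = 15600 m / 0.57 m/s = 1.56e+04/0.57 = 2.737e+04 s = 0.3168 d.
First-order decay: C = 0.568·exp(−0.36·0.3168) = 0.568·0.8922 = 0.5068 g/m³.

0.507 g/m³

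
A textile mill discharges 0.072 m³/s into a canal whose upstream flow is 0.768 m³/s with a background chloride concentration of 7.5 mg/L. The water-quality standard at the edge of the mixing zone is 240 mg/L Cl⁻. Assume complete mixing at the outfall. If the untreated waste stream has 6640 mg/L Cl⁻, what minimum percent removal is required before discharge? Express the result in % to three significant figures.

59.0 %

Mass balance: 240·0.84 = 0.072·Cₑ + 0.768·7.5.
Cₑ = (201.6 − 5.76) / 0.072 = 2720 mg/L.
Required removal = 1 − 2720/6640 = 59.04 %.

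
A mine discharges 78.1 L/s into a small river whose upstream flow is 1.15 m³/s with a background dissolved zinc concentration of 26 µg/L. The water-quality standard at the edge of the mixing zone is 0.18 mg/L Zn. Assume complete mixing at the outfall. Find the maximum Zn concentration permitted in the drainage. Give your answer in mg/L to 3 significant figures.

78.1 L/s = 0.0781 m³/s.
26 µg/L = 0.026 mg/L.
Mass balance: 0.18·1.228 = 0.0781·Cₑ + 1.15·0.026.
Cₑ = (0.2211 − 0.0299) / 0.0781 = 2.448 mg/L.

2.45 mg/L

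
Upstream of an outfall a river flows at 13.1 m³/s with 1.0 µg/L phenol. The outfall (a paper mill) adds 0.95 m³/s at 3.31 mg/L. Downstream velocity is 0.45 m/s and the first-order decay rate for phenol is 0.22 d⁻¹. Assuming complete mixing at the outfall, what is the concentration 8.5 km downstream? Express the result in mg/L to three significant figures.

1.0 µg/L = 0.001 mg/L.
After complete mixing, C₀ = (0.95·3.31 + 13.1·0.001) / 14.05 = 0.2247 mg/L.
Travel time t = 8500 m / 0.45 m/s = 1.889e+04 s = 0.2186 d.
C = 0.2247·exp(−0.22·0.2186) = 0.2247·0.953 = 0.2142 mg/L.

0.214 mg/L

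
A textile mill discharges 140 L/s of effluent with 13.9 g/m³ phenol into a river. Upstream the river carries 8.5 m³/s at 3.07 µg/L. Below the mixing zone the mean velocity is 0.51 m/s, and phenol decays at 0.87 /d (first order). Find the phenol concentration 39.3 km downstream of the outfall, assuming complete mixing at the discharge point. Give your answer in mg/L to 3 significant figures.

0.105 mg/L

140 L/s = 0.14 m³/s.
3.07 µg/L = 0.00307 mg/L.
After complete mixing, C₀ = (0.14·13.9 + 8.5·0.00307) / 8.64 = 0.2283 mg/L.
Travel time t = 3.93e+04 m / 0.51 m/s = 7.706e+04 s = 0.8919 d.
C = 0.2283·exp(−0.87·0.8919) = 0.2283·0.4603 = 0.1051 mg/L.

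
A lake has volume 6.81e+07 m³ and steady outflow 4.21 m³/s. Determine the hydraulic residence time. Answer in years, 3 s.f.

Q = 4.21 m³/s × 3.156e+07 s/yr = 1.329e+08 m³/yr.
Hydraulic residence time τ = V/Q = 6.81e+07/1.329e+08 = 0.5126 yr.

0.513 yr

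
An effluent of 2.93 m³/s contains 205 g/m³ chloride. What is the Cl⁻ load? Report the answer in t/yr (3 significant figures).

19000 t/yr

Mass flux = Q·C = 2.93 m³/s × 205 g/m³ = 600.6 g/s.
= 600.6 g/s × 31.56 = 1.896e+04 t/yr.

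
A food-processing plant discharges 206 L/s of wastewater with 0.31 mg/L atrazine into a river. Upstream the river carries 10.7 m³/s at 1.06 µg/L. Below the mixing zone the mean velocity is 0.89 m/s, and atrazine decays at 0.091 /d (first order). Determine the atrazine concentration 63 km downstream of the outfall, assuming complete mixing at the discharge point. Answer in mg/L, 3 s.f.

0.00640 mg/L

206 L/s = 0.206 m³/s.
1.06 µg/L = 0.00106 mg/L.
After complete mixing, C₀ = (0.206·0.31 + 10.7·0.00106) / 10.91 = 0.006895 mg/L.
Travel time t = 6.3e+04 m / 0.89 m/s = 7.079e+04 s = 0.8193 d.
C = 0.006895·exp(−0.091·0.8193) = 0.006895·0.9282 = 0.0064 mg/L.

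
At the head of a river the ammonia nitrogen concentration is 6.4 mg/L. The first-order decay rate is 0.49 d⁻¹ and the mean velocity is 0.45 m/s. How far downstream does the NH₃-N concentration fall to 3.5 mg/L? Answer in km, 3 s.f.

47.9 km

From C = C₀·e^(−kt), t = ln(C₀/C)/k = ln(6.4/3.5)/0.49 = 0.6035/0.49 = 1.232 d.
Distance = v·t = 0.45 m/s × 1.064e+05 s = 4.789e+04 m = 47.89 km.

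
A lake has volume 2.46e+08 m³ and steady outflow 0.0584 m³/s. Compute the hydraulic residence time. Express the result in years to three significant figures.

Q = 0.0584 m³/s × 3.156e+07 s/yr = 1.843e+06 m³/yr.
Hydraulic residence time τ = V/Q = 2.46e+08/1.843e+06 = 133.5 yr.

133 yr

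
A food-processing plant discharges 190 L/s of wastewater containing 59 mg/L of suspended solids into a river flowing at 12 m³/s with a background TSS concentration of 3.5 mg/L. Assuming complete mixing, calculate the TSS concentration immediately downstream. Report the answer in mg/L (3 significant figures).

190 L/s = 0.19 m³/s.
By mass balance at complete mixing, C = (0.19·59 + 12·3.5) / (0.19 + 12) = 53.21/12.19 = 4.365 mg/L.

4.37 mg/L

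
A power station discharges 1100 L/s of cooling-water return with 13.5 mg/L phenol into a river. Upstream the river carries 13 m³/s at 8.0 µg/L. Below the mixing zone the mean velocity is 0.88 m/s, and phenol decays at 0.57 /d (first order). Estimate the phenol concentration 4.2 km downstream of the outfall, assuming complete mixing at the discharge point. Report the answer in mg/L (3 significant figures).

1.03 mg/L

1100 L/s = 1.1 m³/s.
8.0 µg/L = 0.008 mg/L.
After complete mixing, C₀ = (1.1·13.5 + 13·0.008) / 14.1 = 1.061 mg/L.
Travel time t = 4200 m / 0.88 m/s = 4773 s = 0.05524 d.
C = 1.061·exp(−0.57·0.05524) = 1.061·0.969 = 1.028 mg/L.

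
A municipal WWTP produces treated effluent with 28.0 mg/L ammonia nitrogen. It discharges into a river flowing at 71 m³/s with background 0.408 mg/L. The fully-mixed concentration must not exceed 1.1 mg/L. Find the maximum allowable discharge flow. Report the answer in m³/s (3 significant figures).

Mass balance at complete mixing: C_std·(Q_w + Q_r) = Q_w·C_e + Q_r·C_b.
Rearranging, Q_w = Q_r·(C_std − C_b)/(C_e − C_std) = 71·(1.1 − 0.408) / (28 − 1.1) = 1.826 m³/s.

1.83 m³/s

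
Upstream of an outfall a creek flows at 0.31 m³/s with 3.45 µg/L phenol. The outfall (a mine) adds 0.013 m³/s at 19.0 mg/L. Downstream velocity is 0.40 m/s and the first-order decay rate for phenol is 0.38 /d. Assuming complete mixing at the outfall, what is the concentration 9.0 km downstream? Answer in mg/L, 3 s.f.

0.696 mg/L

3.45 µg/L = 0.00345 mg/L.
After complete mixing, C₀ = (0.013·19 + 0.31·0.00345) / 0.323 = 0.768 mg/L.
Travel time t = 9000 m / 0.40 m/s = 2.25e+04 s = 0.2604 d.
C = 0.768·exp(−0.38·0.2604) = 0.768·0.9058 = 0.6957 mg/L.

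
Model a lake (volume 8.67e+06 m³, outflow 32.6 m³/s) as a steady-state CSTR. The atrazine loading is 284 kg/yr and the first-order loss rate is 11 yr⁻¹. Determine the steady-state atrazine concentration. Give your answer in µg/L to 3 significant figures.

Outflow Q = 32.6 m³/s × 3.156e+07 s/yr = 1.029e+09 m³/yr.
Steady-state CSTR mass balance: W = Q·C + k·V·C, so C = W/(Q + kV).
Q + kV = 1.029e+09 + 11·8.67e+06 = 1.124e+09 m³/yr.
C = 284/1.124e+09 = 2.526e-07 kg/m³ = 0.0002526 mg/L = 0.2526 µg/L.

0.253 µg/L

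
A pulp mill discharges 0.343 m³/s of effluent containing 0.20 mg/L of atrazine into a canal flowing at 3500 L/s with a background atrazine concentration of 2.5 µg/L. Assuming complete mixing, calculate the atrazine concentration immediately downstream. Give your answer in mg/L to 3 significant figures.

0.0201 mg/L

3500 L/s = 3.5 m³/s.
2.5 µg/L = 0.0025 mg/L.
Conservation of mass across the mixing zone: C = (0.343·0.2 + 3.5·0.0025) / (0.343 + 3.5) = 0.07735/3.843 = 0.02013 mg/L.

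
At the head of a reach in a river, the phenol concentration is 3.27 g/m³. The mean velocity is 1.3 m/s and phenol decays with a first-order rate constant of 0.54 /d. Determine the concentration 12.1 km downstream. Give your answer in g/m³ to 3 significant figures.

3.09 g/m³

Travel time t = 12.1 km / 1.3 m/s = 1.21e+04/1.3 = 9308 s = 0.1077 d.
First-order decay: C = 3.27·exp(−0.54·0.1077) = 3.27·0.9435 = 3.085 g/m³.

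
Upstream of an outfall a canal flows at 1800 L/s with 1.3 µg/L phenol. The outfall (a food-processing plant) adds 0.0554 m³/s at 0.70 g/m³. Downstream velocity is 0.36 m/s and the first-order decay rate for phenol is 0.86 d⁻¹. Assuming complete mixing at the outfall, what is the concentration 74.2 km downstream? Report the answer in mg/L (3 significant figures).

0.00285 mg/L

1800 L/s = 1.8 m³/s.
1.3 µg/L = 0.0013 mg/L.
After complete mixing, C₀ = (0.0554·0.7 + 1.8·0.0013) / 1.855 = 0.02216 mg/L.
Travel time t = 7.42e+04 m / 0.36 m/s = 2.061e+05 s = 2.386 d.
C = 0.02216·exp(−0.86·2.386) = 0.02216·0.1285 = 0.002849 mg/L.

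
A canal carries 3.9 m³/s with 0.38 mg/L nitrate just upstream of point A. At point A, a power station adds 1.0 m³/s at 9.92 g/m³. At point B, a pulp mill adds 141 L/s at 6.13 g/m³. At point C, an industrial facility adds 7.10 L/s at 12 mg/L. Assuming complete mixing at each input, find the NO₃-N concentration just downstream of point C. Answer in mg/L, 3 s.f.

After input A: C = (3.9·0.38 + 1·9.92) / 4.9 = 2.327 mg/L.
141 L/s = 0.141 m³/s.
After input B: C = (4.9·2.327 + 0.141·6.13) / 5.041 = 2.433 mg/L.
7.10 L/s = 0.0071 m³/s.
After input C: C = (5.041·2.433 + 0.0071·12) / 5.048 = 2.447 mg/L.

2.45 mg/L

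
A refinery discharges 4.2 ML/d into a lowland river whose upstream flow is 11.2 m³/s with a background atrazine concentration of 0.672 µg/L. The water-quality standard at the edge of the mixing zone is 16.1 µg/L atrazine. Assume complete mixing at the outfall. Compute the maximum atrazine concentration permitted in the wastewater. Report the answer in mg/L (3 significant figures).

3.57 mg/L

4.2 ML/d = 0.04861 m³/s.
0.672 µg/L = 0.000672 mg/L.
16.1 µg/L = 0.0161 mg/L.
Mass balance: 0.0161·11.25 = 0.04861·Cₑ + 11.2·0.000672.
Cₑ = (0.1811 − 0.007526) / 0.04861 = 3.571 mg/L.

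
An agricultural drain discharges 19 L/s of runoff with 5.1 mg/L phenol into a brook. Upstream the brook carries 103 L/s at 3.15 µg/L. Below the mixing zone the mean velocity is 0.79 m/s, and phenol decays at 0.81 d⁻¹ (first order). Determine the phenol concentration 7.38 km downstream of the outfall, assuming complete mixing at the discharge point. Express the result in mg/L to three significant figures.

19 L/s = 0.019 m³/s.
103 L/s = 0.103 m³/s.
3.15 µg/L = 0.00315 mg/L.
After complete mixing, C₀ = (0.019·5.1 + 0.103·0.00315) / 0.122 = 0.7969 mg/L.
Travel time t = 7380 m / 0.79 m/s = 9342 s = 0.1081 d.
C = 0.7969·exp(−0.81·0.1081) = 0.7969·0.9161 = 0.7301 mg/L.

0.730 mg/L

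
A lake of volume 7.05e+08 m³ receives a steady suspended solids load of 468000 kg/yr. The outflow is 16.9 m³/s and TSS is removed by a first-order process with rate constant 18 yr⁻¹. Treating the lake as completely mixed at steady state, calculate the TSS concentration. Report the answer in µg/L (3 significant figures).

Outflow Q = 16.9 m³/s × 3.156e+07 s/yr = 5.333e+08 m³/yr.
Steady-state CSTR mass balance: W = Q·C + k·V·C, so C = W/(Q + kV).
Q + kV = 5.333e+08 + 18·7.05e+08 = 1.322e+10 m³/yr.
C = 468000/1.322e+10 = 3.539e-05 kg/m³ = 0.03539 mg/L = 35.39 µg/L.

35.4 µg/L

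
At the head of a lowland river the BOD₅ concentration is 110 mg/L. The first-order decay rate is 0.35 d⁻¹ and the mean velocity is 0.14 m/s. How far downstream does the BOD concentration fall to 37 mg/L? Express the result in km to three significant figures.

From C = C₀·e^(−kt), t = ln(C₀/C)/k = ln(110/37)/0.35 = 1.09/0.35 = 3.113 d.
Distance = v·t = 0.14 m/s × 2.69e+05 s = 3.766e+04 m = 37.66 km.

37.7 km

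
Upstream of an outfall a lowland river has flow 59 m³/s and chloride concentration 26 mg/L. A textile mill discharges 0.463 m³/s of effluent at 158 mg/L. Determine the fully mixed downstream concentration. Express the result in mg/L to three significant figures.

Flow-weighted mixing gives C = (0.463·158 + 59·26) / (0.463 + 59) = 1607/59.46 = 27.03 mg/L.

27.0 mg/L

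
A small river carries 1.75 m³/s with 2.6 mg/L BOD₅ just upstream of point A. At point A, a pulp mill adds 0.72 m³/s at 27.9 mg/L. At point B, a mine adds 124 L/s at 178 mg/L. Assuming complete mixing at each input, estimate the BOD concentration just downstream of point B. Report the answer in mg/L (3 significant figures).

18.0 mg/L

After input A: C = (1.75·2.6 + 0.72·27.9) / 2.47 = 9.975 mg/L.
124 L/s = 0.124 m³/s.
After input B: C = (2.47·9.975 + 0.124·178) / 2.594 = 18.01 mg/L.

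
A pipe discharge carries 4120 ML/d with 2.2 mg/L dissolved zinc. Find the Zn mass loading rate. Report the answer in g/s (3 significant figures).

105 g/s

4120 ML/d = 47.69 m³/s.
Mass flux = Q·C = 47.69 m³/s × 2.2 g/m³ = 104.9 g/s.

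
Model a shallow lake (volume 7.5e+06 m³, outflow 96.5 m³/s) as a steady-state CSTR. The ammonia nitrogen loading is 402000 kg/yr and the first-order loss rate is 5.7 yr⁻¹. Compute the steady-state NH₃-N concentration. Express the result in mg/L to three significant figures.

0.130 mg/L

Outflow Q = 96.5 m³/s × 3.156e+07 s/yr = 3.045e+09 m³/yr.
Steady-state CSTR mass balance: W = Q·C + k·V·C, so C = W/(Q + kV).
Q + kV = 3.045e+09 + 5.7·7.5e+06 = 3.088e+09 m³/yr.
C = 402000/3.088e+09 = 0.0001302 kg/m³ = 0.1302 mg/L.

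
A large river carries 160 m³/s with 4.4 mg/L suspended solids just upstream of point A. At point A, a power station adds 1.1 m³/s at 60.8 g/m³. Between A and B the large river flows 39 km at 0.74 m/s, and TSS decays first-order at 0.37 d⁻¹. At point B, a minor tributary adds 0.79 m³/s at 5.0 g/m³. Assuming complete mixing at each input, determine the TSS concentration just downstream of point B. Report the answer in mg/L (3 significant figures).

3.82 mg/L

After input A: C = (160·4.4 + 1.1·60.8) / 161.1 = 4.785 mg/L.
Over the 39 km reach to input B (t = 5.27e+04 s = 0.61 d), decay gives C = 4.785·exp(−0.37·0.61) = 3.818 mg/L.
After input B: C = (161.1·3.818 + 0.79·5) / 161.9 = 3.824 mg/L.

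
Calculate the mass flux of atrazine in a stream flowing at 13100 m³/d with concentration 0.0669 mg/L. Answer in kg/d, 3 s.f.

13100 m³/d = 0.1516 m³/s.
Mass flux = Q·C = 0.1516 m³/s × 0.0669 g/m³ = 0.01014 g/s.
= 0.01014 g/s × 86.4 = 0.8764 kg/d.

0.876 kg/d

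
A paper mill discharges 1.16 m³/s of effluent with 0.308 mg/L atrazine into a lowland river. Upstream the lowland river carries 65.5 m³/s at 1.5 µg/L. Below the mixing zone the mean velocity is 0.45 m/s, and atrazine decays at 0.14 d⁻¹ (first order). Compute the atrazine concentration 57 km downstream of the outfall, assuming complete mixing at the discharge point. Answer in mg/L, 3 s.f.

1.5 µg/L = 0.0015 mg/L.
After complete mixing, C₀ = (1.16·0.308 + 65.5·0.0015) / 66.66 = 0.006834 mg/L.
Travel time t = 5.7e+04 m / 0.45 m/s = 1.267e+05 s = 1.466 d.
C = 0.006834·exp(−0.14·1.466) = 0.006834·0.8144 = 0.005566 mg/L.

0.00557 mg/L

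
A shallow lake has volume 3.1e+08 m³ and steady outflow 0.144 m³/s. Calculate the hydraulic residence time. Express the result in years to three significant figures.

68.2 yr

Q = 0.144 m³/s × 3.156e+07 s/yr = 4.544e+06 m³/yr.
Hydraulic residence time τ = V/Q = 3.1e+08/4.544e+06 = 68.22 yr.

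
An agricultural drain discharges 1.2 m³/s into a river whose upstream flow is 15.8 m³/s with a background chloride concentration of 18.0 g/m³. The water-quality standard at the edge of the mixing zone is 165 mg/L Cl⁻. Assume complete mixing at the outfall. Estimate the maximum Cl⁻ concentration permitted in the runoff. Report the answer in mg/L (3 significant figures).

2100 mg/L

Mass balance: 165·17 = 1.2·Cₑ + 15.8·18.
Cₑ = (2805 − 284.4) / 1.2 = 2100 mg/L.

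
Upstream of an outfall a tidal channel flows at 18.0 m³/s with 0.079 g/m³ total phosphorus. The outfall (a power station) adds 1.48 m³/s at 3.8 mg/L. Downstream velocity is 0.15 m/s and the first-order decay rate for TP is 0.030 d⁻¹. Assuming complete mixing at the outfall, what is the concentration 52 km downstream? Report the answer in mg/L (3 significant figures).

After complete mixing, C₀ = (1.48·3.8 + 18·0.079) / 19.48 = 0.3617 mg/L.
Travel time t = 5.2e+04 m / 0.15 m/s = 3.467e+05 s = 4.012 d.
C = 0.3617·exp(−0.030·4.012) = 0.3617·0.8866 = 0.3207 mg/L.

0.321 mg/L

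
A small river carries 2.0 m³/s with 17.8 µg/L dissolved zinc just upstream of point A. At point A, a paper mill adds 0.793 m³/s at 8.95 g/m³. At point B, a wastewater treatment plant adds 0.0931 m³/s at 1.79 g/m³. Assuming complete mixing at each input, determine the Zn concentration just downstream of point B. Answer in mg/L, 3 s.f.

2.53 mg/L

17.8 µg/L = 0.0178 mg/L.
After input A: C = (2·0.0178 + 0.793·8.95) / 2.793 = 2.554 mg/L.
After input B: C = (2.793·2.554 + 0.0931·1.79) / 2.886 = 2.529 mg/L.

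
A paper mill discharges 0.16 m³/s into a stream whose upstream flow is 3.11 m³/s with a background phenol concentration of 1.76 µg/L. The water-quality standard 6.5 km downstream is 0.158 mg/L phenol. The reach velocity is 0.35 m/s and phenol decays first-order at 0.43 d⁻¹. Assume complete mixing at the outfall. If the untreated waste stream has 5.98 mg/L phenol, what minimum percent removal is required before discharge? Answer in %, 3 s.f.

41.3 %

1.76 µg/L = 0.00176 mg/L.
Travel time to the compliance point: t = 6500/0.35 = 1.857e+04 s = 0.2149 d; decay factor exp(−0.43·0.2149) = 0.9117.
So the concentration just after mixing may be at most 0.158/0.9117 = 0.1733 mg/L.
Mass balance: 0.1733·3.27 = 0.16·Cₑ + 3.11·0.00176.
Cₑ = (0.5667 − 0.005474) / 0.16 = 3.508 mg/L.
Required removal = 1 − 3.508/5.98 = 41.34 %.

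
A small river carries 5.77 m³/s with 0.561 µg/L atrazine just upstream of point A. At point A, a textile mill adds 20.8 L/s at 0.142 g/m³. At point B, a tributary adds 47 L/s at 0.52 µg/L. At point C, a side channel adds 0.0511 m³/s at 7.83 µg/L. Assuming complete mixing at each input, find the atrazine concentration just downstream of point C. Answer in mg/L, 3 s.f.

0.561 µg/L = 0.000561 mg/L.
20.8 L/s = 0.0208 m³/s.
After input A: C = (5.77·0.000561 + 0.0208·0.142) / 5.791 = 0.001069 mg/L.
47 L/s = 0.047 m³/s.
0.52 µg/L = 0.00052 mg/L.
After input B: C = (5.791·0.001069 + 0.047·0.00052) / 5.838 = 0.001065 mg/L.
7.83 µg/L = 0.00783 mg/L.
After input C: C = (5.838·0.001065 + 0.0511·0.00783) / 5.889 = 0.001123 mg/L.

0.00112 mg/L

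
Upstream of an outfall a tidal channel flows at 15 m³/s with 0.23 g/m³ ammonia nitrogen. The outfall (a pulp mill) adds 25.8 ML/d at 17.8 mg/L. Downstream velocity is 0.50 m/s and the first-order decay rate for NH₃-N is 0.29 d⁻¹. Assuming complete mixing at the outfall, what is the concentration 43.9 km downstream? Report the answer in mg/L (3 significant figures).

0.427 mg/L

25.8 ML/d = 0.2986 m³/s.
After complete mixing, C₀ = (0.2986·17.8 + 15·0.23) / 15.3 = 0.5729 mg/L.
Travel time t = 4.39e+04 m / 0.50 m/s = 8.78e+04 s = 1.016 d.
C = 0.5729·exp(−0.29·1.016) = 0.5729·0.7448 = 0.4267 mg/L.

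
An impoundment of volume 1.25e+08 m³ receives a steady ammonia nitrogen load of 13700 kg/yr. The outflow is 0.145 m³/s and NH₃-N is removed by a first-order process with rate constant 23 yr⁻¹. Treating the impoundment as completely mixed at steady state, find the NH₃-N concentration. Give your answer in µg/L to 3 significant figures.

4.76 µg/L

Outflow Q = 0.145 m³/s × 3.156e+07 s/yr = 4.576e+06 m³/yr.
Steady-state CSTR mass balance: W = Q·C + k·V·C, so C = W/(Q + kV).
Q + kV = 4.576e+06 + 23·1.25e+08 = 2.88e+09 m³/yr.
C = 13700/2.88e+09 = 4.758e-06 kg/m³ = 0.004758 mg/L = 4.758 µg/L.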